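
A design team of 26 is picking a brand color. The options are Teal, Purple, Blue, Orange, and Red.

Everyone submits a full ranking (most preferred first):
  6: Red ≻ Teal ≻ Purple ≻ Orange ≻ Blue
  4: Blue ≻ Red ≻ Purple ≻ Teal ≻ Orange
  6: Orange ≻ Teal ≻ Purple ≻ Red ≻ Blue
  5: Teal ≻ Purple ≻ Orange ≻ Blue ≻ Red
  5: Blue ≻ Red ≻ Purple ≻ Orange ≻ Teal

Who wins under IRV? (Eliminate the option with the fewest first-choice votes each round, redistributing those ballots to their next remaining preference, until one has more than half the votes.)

Orange

Round 1: Teal 5, Purple 0, Blue 9, Orange 6, Red 6. Purple eliminated.
Round 2: Teal 5, Blue 9, Orange 6, Red 6. Teal eliminated.
Round 3: Blue 9, Orange 11, Red 6. Red eliminated.
Round 4: Blue 9, Orange 17. Orange has a majority (≥14).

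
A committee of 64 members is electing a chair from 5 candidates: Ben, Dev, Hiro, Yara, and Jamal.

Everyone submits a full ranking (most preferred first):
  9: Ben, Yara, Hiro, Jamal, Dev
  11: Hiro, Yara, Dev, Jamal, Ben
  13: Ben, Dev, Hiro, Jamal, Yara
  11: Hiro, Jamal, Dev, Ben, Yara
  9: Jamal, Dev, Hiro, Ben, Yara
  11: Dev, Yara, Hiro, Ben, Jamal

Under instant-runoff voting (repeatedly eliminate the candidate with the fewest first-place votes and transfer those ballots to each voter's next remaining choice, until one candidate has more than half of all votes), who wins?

Round 1: Ben 22, Dev 11, Hiro 22, Yara 0, Jamal 9. Yara eliminated.
Round 2: Ben 22, Dev 11, Hiro 22, Jamal 9. Jamal eliminated.
Round 3: Ben 22, Dev 20, Hiro 22. Dev eliminated.
Round 4: Ben 22, Hiro 42. Hiro has a majority (≥33).

Hiro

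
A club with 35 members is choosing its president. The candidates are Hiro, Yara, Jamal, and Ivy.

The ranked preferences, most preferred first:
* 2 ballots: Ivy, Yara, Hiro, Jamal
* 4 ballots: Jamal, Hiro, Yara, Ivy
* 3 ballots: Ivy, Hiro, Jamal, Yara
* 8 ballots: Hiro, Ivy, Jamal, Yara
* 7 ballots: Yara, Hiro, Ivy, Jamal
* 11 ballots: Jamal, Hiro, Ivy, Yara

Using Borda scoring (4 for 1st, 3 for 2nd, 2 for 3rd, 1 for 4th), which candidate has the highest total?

Hiro: 2×2 + 4×3 + 3×3 + 8×4 + 7×3 + 11×3 = 111
Yara: 2×3 + 4×2 + 3×1 + 8×1 + 7×4 + 11×1 = 64
Jamal: 2×1 + 4×4 + 3×2 + 8×2 + 7×1 + 11×4 = 91
Ivy: 2×4 + 4×1 + 3×4 + 8×3 + 7×2 + 11×2 = 84

Hiro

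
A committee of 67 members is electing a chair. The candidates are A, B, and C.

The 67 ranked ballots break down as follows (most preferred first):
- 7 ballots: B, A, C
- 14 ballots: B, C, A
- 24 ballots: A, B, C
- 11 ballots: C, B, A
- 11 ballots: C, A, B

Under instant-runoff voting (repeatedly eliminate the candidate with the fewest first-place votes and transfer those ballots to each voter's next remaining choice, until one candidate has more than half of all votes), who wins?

Round 1: A 24, B 21, C 22. B eliminated.
Round 2: A 31, C 36. C has a majority (≥34).

C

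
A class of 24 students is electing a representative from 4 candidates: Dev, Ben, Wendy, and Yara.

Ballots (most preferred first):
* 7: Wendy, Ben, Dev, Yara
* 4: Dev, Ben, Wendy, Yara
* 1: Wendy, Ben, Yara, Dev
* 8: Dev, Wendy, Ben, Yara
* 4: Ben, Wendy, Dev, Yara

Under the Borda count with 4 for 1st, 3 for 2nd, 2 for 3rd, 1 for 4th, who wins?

Dev: 7×2 + 4×4 + 1×1 + 8×4 + 4×2 = 71
Ben: 7×3 + 4×3 + 1×3 + 8×2 + 4×4 = 68
Wendy: 7×4 + 4×2 + 1×4 + 8×3 + 4×3 = 76
Yara: 7×1 + 4×1 + 1×2 + 8×1 + 4×1 = 25

Wendy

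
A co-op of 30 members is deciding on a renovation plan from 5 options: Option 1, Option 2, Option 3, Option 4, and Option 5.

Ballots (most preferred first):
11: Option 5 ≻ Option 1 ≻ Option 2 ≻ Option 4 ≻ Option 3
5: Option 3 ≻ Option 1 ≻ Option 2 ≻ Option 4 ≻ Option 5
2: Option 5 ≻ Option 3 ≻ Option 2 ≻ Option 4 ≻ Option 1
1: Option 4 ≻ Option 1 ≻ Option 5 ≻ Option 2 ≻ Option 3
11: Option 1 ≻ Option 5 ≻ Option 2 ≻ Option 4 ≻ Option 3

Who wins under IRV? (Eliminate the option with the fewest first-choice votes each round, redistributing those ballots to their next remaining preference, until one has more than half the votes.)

Round 1: Option 1 11, Option 2 0, Option 3 5, Option 4 1, Option 5 13. Option 2 eliminated.
Round 2: Option 1 11, Option 3 5, Option 4 1, Option 5 13. Option 4 eliminated.
Round 3: Option 1 12, Option 3 5, Option 5 13. Option 3 eliminated.
Round 4: Option 1 17, Option 5 13. Option 1 has a majority (≥16).

Option 1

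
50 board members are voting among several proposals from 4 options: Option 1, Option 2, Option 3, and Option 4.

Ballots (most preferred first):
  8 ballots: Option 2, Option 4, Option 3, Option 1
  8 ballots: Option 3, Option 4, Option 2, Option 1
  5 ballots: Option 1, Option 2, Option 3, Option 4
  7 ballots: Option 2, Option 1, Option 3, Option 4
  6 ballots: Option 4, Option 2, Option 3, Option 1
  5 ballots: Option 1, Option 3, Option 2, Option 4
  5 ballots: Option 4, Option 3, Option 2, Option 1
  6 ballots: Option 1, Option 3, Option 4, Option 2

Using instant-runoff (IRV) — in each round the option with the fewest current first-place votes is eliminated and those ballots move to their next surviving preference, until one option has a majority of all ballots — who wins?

Option 4

Round 1: Option 1 16, Option 2 15, Option 3 8, Option 4 11. Option 3 eliminated.
Round 2: Option 1 16, Option 2 15, Option 4 19. Option 2 eliminated.
Round 3: Option 1 23, Option 4 27. Option 4 has a majority (≥26).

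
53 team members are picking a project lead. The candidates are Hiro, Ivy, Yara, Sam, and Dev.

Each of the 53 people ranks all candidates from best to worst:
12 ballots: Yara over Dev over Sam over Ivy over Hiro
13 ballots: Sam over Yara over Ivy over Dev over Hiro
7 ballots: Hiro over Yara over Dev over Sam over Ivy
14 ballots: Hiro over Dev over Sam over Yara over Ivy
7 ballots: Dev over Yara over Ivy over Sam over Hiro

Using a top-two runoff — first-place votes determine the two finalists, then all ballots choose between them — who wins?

Sam

Round 1 first-place votes: Hiro 21, Ivy 0, Yara 12, Sam 13, Dev 7. Hiro and Sam advance.
Runoff: Hiro is ranked above Sam on 21 ballots, Sam above Hiro on 32.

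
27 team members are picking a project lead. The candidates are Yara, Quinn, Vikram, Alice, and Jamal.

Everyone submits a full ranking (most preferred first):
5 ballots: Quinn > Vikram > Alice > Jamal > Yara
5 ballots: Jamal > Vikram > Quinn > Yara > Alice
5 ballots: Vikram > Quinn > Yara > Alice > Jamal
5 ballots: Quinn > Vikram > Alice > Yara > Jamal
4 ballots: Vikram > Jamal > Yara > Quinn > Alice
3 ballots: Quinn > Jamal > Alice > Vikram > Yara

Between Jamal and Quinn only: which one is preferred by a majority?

Quinn

Jamal is ranked above Quinn on 9 ballots; Quinn above Jamal on 18.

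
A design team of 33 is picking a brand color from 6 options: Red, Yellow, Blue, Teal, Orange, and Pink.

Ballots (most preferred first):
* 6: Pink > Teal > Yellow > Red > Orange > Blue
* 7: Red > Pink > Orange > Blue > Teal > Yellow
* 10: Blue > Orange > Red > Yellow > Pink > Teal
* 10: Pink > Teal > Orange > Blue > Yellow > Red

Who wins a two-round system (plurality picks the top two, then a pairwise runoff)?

Pink

Round 1 first-place votes: Red 7, Yellow 0, Blue 10, Teal 0, Orange 0, Pink 16. Pink and Blue advance.
Runoff: Pink is ranked above Blue on 23 ballots, Blue above Pink on 10.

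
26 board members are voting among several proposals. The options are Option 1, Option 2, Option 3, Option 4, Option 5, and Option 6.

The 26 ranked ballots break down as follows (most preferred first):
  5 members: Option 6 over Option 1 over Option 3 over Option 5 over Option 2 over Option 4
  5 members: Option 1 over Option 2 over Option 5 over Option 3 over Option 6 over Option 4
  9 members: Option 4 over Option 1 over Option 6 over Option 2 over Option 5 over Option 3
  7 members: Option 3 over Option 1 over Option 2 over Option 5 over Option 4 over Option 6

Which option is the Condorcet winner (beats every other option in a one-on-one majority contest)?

Option 1 vs Option 2: 26–0
Option 1 vs Option 3: 19–7
Option 1 vs Option 4: 17–9
Option 1 vs Option 5: 26–0
Option 1 vs Option 6: 21–5
Option 1 beats every other option.

Option 1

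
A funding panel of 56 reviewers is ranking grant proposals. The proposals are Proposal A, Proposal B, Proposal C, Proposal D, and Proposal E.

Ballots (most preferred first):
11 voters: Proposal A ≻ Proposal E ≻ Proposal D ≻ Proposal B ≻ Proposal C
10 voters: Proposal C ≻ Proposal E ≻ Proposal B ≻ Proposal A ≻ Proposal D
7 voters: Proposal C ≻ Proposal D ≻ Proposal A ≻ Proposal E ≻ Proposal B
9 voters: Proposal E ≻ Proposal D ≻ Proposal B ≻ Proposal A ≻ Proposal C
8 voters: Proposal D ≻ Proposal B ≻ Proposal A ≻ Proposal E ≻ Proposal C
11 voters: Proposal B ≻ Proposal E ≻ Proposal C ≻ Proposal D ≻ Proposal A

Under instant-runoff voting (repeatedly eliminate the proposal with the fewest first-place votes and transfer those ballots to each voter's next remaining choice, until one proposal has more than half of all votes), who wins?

Proposal B

Round 1: Proposal A 11, Proposal B 11, Proposal C 17, Proposal D 8, Proposal E 9. Proposal D eliminated.
Round 2: Proposal A 11, Proposal B 19, Proposal C 17, Proposal E 9. Proposal E eliminated.
Round 3: Proposal A 11, Proposal B 28, Proposal C 17. Proposal A eliminated.
Round 4: Proposal B 39, Proposal C 17. Proposal B has a majority (≥29).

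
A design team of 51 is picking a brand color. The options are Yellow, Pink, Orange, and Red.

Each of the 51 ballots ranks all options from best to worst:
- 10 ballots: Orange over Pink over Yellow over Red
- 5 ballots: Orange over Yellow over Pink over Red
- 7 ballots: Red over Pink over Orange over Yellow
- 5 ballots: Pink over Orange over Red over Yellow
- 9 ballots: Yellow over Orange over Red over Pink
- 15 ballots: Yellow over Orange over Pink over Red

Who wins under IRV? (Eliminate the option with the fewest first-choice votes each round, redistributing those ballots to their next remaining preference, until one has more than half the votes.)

Round 1: Yellow 24, Pink 5, Orange 15, Red 7. Pink eliminated.
Round 2: Yellow 24, Orange 20, Red 7. Red eliminated.
Round 3: Yellow 24, Orange 27. Orange has a majority (≥26).

Orange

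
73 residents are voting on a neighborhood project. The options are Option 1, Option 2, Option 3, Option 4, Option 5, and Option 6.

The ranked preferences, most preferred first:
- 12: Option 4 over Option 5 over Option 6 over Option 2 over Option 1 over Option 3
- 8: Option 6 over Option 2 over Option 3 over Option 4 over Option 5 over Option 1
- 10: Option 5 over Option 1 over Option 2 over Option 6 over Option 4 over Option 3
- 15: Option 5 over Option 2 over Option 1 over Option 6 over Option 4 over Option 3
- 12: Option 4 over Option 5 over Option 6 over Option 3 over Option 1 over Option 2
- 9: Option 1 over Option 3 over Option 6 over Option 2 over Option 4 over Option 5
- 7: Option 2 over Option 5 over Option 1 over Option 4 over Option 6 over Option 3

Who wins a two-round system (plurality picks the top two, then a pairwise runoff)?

Round 1 first-place votes: Option 1 9, Option 2 7, Option 3 0, Option 4 24, Option 5 25, Option 6 8. Option 5 and Option 4 advance.
Runoff: Option 5 is ranked above Option 4 on 32 ballots, Option 4 above Option 5 on 41.

Option 4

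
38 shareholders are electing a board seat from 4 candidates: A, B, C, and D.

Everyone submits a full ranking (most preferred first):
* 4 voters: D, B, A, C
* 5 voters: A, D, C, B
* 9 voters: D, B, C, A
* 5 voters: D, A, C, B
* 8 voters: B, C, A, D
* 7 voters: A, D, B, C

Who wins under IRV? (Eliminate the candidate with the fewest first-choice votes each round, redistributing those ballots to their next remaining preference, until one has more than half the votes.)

Round 1: A 12, B 8, C 0, D 18. C eliminated.
Round 2: A 12, B 8, D 18. B eliminated.
Round 3: A 20, D 18. A has a majority (≥20).

A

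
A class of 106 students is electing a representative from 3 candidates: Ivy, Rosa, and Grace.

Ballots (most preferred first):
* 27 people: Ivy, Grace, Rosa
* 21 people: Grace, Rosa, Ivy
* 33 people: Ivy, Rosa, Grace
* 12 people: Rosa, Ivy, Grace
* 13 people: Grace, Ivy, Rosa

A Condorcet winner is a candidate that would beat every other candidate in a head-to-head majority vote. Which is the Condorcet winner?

Ivy

Ivy vs Rosa: 73–33
Ivy vs Grace: 72–34
Ivy beats every other candidate.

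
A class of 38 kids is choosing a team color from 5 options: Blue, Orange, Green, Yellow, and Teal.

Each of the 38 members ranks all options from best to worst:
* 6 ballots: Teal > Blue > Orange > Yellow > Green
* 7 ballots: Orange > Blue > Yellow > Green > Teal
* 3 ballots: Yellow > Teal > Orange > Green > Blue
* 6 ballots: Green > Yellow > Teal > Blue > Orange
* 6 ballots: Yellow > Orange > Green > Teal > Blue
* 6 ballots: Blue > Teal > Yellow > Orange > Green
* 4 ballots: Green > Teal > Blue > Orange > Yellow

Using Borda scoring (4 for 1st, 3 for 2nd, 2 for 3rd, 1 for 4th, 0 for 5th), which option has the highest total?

Yellow

Blue: 6×3 + 7×3 + 3×0 + 6×1 + 6×0 + 6×4 + 4×2 = 77
Orange: 6×2 + 7×4 + 3×2 + 6×0 + 6×3 + 6×1 + 4×1 = 74
Green: 6×0 + 7×1 + 3×1 + 6×4 + 6×2 + 6×0 + 4×4 = 62
Yellow: 6×1 + 7×2 + 3×4 + 6×3 + 6×4 + 6×2 + 4×0 = 86
Teal: 6×4 + 7×0 + 3×3 + 6×2 + 6×1 + 6×3 + 4×3 = 81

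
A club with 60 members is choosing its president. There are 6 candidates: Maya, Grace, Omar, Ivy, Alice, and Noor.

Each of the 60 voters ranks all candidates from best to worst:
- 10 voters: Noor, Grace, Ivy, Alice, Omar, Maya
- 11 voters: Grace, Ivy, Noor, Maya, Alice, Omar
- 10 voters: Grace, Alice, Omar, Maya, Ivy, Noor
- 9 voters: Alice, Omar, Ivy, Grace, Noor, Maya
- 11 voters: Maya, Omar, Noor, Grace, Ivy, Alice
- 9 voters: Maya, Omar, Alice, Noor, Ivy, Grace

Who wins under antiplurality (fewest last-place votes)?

Ivy

Last-place votes: Maya 19, Grace 9, Omar 11, Ivy 0, Alice 11, Noor 10.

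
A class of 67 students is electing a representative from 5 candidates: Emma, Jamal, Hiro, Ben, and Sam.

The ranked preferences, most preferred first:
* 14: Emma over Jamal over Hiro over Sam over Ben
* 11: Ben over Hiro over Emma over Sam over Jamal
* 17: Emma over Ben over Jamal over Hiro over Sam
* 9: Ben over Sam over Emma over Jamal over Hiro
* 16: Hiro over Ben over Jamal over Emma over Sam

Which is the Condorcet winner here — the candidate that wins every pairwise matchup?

Ben vs Emma: 36–31
Ben vs Jamal: 53–14
Ben vs Hiro: 37–30
Ben vs Sam: 53–14
Ben beats every other candidate.

Ben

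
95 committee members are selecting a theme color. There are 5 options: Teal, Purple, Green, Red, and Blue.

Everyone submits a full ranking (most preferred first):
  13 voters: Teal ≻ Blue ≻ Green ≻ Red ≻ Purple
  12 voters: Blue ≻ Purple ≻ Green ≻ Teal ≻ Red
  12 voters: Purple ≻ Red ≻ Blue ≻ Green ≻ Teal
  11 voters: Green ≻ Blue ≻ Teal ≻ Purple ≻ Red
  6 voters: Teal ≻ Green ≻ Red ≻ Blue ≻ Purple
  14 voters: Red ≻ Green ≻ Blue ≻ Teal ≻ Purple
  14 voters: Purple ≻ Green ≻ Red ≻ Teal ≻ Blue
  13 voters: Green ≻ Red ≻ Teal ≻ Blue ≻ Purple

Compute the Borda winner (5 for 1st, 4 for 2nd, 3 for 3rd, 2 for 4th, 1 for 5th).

Teal: 13×5 + 12×2 + 12×1 + 11×3 + 6×5 + 14×2 + 14×2 + 13×3 = 259
Purple: 13×1 + 12×4 + 12×5 + 11×2 + 6×1 + 14×1 + 14×5 + 13×1 = 246
Green: 13×3 + 12×3 + 12×2 + 11×5 + 6×4 + 14×4 + 14×4 + 13×5 = 355
Red: 13×2 + 12×1 + 12×4 + 11×1 + 6×3 + 14×5 + 14×3 + 13×4 = 279
Blue: 13×4 + 12×5 + 12×3 + 11×4 + 6×2 + 14×3 + 14×1 + 13×2 = 286

Green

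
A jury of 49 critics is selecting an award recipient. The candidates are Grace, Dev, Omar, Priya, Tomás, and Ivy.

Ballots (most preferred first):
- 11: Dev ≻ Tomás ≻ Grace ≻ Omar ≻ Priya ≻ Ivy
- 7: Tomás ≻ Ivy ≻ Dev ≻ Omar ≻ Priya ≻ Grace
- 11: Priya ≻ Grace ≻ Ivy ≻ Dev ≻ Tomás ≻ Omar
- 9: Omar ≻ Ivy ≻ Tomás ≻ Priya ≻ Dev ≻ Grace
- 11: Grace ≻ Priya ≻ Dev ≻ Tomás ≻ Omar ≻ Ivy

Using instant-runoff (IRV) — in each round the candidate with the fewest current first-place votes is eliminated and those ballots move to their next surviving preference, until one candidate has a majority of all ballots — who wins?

Priya

Round 1: Grace 11, Dev 11, Omar 9, Priya 11, Tomás 7, Ivy 0. Ivy eliminated.
Round 2: Grace 11, Dev 11, Omar 9, Priya 11, Tomás 7. Tomás eliminated.
Round 3: Grace 11, Dev 18, Omar 9, Priya 11. Omar eliminated.
Round 4: Grace 11, Dev 18, Priya 20. Grace eliminated.
Round 5: Dev 18, Priya 31. Priya has a majority (≥25).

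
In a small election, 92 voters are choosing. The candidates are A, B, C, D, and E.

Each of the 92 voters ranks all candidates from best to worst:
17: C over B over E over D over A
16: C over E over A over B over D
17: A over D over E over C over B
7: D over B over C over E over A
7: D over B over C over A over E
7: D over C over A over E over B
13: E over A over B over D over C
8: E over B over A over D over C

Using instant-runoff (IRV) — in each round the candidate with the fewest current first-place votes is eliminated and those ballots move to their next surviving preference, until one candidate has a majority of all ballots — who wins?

Round 1: A 17, B 0, C 33, D 21, E 21. B eliminated.
Round 2: A 17, C 33, D 21, E 21. A eliminated.
Round 3: C 33, D 38, E 21. E eliminated.
Round 4: C 33, D 59. D has a majority (≥47).

D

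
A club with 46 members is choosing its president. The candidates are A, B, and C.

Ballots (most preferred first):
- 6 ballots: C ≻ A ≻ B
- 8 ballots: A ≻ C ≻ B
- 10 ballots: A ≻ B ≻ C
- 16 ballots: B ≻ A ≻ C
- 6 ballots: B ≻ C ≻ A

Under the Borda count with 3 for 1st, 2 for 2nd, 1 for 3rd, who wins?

A

A: 6×2 + 8×3 + 10×3 + 16×2 + 6×1 = 104
B: 6×1 + 8×1 + 10×2 + 16×3 + 6×3 = 100
C: 6×3 + 8×2 + 10×1 + 16×1 + 6×2 = 72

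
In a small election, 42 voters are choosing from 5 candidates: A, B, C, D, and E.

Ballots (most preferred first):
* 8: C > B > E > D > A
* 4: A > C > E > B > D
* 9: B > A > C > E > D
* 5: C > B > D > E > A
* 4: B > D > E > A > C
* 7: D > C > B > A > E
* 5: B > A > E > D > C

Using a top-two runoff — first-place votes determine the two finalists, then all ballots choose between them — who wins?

Round 1 first-place votes: A 4, B 18, C 13, D 7, E 0. B and C advance.
Runoff: B is ranked above C on 18 ballots, C above B on 24.

C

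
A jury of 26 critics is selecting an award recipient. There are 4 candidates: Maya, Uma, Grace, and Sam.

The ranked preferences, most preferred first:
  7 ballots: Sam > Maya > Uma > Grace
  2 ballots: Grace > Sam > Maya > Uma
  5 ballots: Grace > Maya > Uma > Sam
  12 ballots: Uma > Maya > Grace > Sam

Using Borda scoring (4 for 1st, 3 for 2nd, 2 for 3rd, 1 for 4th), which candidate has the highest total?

Maya

Maya: 7×3 + 2×2 + 5×3 + 12×3 = 76
Uma: 7×2 + 2×1 + 5×2 + 12×4 = 74
Grace: 7×1 + 2×4 + 5×4 + 12×2 = 59
Sam: 7×4 + 2×3 + 5×1 + 12×1 = 51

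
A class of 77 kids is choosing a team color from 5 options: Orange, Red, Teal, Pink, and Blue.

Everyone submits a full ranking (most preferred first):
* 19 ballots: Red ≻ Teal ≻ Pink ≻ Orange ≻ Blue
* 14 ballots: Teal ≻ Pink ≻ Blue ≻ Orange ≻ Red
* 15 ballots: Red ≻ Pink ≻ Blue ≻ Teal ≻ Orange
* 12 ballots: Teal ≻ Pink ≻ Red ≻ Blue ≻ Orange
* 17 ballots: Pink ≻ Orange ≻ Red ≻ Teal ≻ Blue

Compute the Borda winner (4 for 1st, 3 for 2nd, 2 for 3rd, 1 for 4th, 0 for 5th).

Pink

Orange: 19×1 + 14×1 + 15×0 + 12×0 + 17×3 = 84
Red: 19×4 + 14×0 + 15×4 + 12×2 + 17×2 = 194
Teal: 19×3 + 14×4 + 15×1 + 12×4 + 17×1 = 193
Pink: 19×2 + 14×3 + 15×3 + 12×3 + 17×4 = 229
Blue: 19×0 + 14×2 + 15×2 + 12×1 + 17×0 = 70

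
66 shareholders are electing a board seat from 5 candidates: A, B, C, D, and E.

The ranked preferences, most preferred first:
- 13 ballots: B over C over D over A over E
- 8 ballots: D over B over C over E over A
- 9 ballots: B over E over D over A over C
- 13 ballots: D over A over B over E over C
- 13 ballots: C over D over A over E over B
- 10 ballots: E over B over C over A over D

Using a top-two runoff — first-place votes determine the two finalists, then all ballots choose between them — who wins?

D

Round 1 first-place votes: A 0, B 22, C 13, D 21, E 10. B and D advance.
Runoff: B is ranked above D on 32 ballots, D above B on 34.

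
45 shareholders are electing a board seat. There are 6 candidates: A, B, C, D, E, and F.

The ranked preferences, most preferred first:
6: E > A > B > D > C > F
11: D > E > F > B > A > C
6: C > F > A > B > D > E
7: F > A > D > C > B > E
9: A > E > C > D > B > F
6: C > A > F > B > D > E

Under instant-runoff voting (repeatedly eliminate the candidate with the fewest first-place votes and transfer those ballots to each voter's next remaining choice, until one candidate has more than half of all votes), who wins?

A

Round 1: A 9, B 0, C 12, D 11, E 6, F 7. B eliminated.
Round 2: A 9, C 12, D 11, E 6, F 7. E eliminated.
Round 3: A 15, C 12, D 11, F 7. F eliminated.
Round 4: A 22, C 12, D 11. D eliminated.
Round 5: A 33, C 12. A has a majority (≥23).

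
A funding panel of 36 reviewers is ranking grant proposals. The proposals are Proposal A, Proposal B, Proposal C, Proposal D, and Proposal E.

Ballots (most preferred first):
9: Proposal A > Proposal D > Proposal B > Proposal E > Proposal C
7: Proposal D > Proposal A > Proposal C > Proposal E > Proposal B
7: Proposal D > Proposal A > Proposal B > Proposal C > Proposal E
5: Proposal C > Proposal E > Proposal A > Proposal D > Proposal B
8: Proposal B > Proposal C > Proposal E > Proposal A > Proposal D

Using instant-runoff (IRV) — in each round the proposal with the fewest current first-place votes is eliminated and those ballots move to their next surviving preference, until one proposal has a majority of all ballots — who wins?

Round 1: Proposal A 9, Proposal B 8, Proposal C 5, Proposal D 14, Proposal E 0. Proposal E eliminated.
Round 2: Proposal A 9, Proposal B 8, Proposal C 5, Proposal D 14. Proposal C eliminated.
Round 3: Proposal A 14, Proposal B 8, Proposal D 14. Proposal B eliminated.
Round 4: Proposal A 22, Proposal D 14. Proposal A has a majority (≥19).

Proposal A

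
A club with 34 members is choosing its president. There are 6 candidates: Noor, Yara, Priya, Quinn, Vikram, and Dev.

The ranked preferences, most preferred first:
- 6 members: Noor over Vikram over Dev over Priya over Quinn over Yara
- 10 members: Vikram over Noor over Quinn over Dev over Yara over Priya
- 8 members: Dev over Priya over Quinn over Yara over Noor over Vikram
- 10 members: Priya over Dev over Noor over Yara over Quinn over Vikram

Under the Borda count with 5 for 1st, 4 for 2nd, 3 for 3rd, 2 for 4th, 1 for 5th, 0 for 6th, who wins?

Noor: 6×5 + 10×4 + 8×1 + 10×3 = 108
Yara: 6×0 + 10×1 + 8×2 + 10×2 = 46
Priya: 6×2 + 10×0 + 8×4 + 10×5 = 94
Quinn: 6×1 + 10×3 + 8×3 + 10×1 = 70
Vikram: 6×4 + 10×5 + 8×0 + 10×0 = 74
Dev: 6×3 + 10×2 + 8×5 + 10×4 = 118

Dev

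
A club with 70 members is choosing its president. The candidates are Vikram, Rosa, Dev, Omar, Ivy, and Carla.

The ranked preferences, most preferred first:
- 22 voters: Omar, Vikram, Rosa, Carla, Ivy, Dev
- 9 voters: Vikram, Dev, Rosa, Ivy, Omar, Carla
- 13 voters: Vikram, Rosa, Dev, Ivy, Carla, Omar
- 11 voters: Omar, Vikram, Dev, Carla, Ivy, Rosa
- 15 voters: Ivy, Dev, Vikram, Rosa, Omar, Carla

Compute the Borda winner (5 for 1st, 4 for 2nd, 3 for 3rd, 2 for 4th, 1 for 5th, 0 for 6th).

Vikram: 22×4 + 9×5 + 13×5 + 11×4 + 15×3 = 287
Rosa: 22×3 + 9×3 + 13×4 + 11×0 + 15×2 = 175
Dev: 22×0 + 9×4 + 13×3 + 11×3 + 15×4 = 168
Omar: 22×5 + 9×1 + 13×0 + 11×5 + 15×1 = 189
Ivy: 22×1 + 9×2 + 13×2 + 11×1 + 15×5 = 152
Carla: 22×2 + 9×0 + 13×1 + 11×2 + 15×0 = 79

Vikram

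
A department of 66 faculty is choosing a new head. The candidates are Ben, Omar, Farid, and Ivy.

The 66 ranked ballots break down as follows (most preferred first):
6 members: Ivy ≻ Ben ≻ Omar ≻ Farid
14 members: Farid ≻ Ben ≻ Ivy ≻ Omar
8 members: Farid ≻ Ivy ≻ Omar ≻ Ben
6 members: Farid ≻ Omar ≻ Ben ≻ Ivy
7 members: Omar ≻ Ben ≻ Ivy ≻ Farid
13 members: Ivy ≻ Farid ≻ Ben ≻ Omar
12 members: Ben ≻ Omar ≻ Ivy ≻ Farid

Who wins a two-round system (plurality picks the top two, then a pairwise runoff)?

Ivy

Round 1 first-place votes: Ben 12, Omar 7, Farid 28, Ivy 19. Farid and Ivy advance.
Runoff: Farid is ranked above Ivy on 28 ballots, Ivy above Farid on 38.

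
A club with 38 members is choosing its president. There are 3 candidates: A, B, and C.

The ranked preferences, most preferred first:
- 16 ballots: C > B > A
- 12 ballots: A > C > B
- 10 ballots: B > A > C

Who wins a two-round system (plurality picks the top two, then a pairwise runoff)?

A

Round 1 first-place votes: A 12, B 10, C 16. C and A advance.
Runoff: C is ranked above A on 16 ballots, A above C on 22.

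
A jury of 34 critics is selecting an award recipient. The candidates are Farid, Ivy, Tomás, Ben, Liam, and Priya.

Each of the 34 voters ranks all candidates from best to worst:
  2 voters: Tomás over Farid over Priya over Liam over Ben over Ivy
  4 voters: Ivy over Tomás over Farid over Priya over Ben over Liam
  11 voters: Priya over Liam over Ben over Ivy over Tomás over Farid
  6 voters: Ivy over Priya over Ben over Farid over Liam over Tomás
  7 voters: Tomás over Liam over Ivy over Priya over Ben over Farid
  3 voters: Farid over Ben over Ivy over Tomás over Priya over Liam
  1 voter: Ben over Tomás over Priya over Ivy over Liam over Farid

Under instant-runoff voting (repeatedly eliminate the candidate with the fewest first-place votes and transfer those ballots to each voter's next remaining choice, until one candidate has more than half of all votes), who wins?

Round 1: Farid 3, Ivy 10, Tomás 9, Ben 1, Liam 0, Priya 11. Liam eliminated.
Round 2: Farid 3, Ivy 10, Tomás 9, Ben 1, Priya 11. Ben eliminated.
Round 3: Farid 3, Ivy 10, Tomás 10, Priya 11. Farid eliminated.
Round 4: Ivy 13, Tomás 10, Priya 11. Tomás eliminated.
Round 5: Ivy 20, Priya 14. Ivy has a majority (≥18).

Ivy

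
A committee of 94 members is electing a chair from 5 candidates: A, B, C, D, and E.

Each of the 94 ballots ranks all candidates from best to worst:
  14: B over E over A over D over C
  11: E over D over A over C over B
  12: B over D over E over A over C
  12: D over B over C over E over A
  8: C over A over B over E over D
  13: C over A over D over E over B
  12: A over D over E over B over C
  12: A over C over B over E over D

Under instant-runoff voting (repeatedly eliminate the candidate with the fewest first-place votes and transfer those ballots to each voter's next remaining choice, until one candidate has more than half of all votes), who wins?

A

Round 1: A 24, B 26, C 21, D 12, E 11. E eliminated.
Round 2: A 24, B 26, C 21, D 23. C eliminated.
Round 3: A 45, B 26, D 23. D eliminated.
Round 4: A 56, B 38. A has a majority (≥48).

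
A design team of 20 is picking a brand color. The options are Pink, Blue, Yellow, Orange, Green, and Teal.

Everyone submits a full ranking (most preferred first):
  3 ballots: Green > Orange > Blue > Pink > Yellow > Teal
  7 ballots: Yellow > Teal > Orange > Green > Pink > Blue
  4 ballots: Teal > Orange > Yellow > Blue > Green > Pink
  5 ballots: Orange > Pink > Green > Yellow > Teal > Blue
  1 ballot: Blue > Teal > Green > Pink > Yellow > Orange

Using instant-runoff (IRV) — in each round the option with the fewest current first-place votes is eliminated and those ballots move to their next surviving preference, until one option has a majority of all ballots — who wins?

Orange

Round 1: Pink 0, Blue 1, Yellow 7, Orange 5, Green 3, Teal 4. Pink eliminated.
Round 2: Blue 1, Yellow 7, Orange 5, Green 3, Teal 4. Blue eliminated.
Round 3: Yellow 7, Orange 5, Green 3, Teal 5. Green eliminated.
Round 4: Yellow 7, Orange 8, Teal 5. Teal eliminated.
Round 5: Yellow 8, Orange 12. Orange has a majority (≥11).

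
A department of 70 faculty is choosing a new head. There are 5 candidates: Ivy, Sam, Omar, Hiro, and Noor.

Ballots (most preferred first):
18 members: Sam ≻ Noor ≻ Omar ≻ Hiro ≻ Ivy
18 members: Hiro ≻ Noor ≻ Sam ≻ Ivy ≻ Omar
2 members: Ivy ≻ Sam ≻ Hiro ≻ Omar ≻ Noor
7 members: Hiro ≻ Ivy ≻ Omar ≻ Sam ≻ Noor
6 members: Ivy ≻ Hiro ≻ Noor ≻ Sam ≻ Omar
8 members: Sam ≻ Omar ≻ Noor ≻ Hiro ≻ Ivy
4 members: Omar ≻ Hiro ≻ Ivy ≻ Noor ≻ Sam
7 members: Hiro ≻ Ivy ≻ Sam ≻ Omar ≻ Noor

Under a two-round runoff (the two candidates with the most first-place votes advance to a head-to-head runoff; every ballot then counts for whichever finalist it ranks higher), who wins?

Round 1 first-place votes: Ivy 8, Sam 26, Omar 4, Hiro 32, Noor 0. Hiro and Sam advance.
Runoff: Hiro is ranked above Sam on 42 ballots, Sam above Hiro on 28.

Hiro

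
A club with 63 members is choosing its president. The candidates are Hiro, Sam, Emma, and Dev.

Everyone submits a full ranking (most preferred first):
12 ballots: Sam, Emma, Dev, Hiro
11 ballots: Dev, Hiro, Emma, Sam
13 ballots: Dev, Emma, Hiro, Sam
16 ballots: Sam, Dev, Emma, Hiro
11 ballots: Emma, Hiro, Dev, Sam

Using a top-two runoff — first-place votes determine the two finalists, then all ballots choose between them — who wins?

Round 1 first-place votes: Hiro 0, Sam 28, Emma 11, Dev 24. Sam and Dev advance.
Runoff: Sam is ranked above Dev on 28 ballots, Dev above Sam on 35.

Dev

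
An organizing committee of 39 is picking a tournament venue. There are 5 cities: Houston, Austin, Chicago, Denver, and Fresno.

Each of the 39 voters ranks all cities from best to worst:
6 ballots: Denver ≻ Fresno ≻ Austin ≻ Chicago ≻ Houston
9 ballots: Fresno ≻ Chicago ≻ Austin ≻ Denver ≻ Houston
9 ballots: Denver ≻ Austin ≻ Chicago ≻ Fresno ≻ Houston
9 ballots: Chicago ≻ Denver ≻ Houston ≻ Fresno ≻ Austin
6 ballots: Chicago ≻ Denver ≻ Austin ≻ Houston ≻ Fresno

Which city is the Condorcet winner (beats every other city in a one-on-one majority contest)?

Chicago vs Houston: 39–0
Chicago vs Austin: 24–15
Chicago vs Denver: 24–15
Chicago vs Fresno: 24–15
Chicago beats every other city.

Chicago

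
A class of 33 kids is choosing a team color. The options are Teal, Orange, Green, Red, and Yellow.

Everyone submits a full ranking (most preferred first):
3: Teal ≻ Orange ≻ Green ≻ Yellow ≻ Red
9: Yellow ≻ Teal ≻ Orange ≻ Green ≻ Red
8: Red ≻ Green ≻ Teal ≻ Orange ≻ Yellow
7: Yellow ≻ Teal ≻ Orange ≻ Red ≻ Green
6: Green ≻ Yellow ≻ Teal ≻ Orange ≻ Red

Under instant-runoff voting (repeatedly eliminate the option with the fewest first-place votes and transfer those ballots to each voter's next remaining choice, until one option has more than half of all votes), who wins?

Round 1: Teal 3, Orange 0, Green 6, Red 8, Yellow 16. Orange eliminated.
Round 2: Teal 3, Green 6, Red 8, Yellow 16. Teal eliminated.
Round 3: Green 9, Red 8, Yellow 16. Red eliminated.
Round 4: Green 17, Yellow 16. Green has a majority (≥17).

Green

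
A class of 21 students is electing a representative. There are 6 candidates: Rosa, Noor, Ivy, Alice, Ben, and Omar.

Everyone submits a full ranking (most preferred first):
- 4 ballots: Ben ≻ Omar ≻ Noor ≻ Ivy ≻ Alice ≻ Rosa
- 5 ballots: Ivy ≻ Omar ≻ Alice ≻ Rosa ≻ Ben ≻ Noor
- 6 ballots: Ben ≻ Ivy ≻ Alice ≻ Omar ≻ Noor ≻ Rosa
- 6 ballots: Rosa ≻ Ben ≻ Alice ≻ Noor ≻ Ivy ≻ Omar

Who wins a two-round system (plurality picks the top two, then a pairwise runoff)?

Round 1 first-place votes: Rosa 6, Noor 0, Ivy 5, Alice 0, Ben 10, Omar 0. Ben and Rosa advance.
Runoff: Ben is ranked above Rosa on 10 ballots, Rosa above Ben on 11.

Rosa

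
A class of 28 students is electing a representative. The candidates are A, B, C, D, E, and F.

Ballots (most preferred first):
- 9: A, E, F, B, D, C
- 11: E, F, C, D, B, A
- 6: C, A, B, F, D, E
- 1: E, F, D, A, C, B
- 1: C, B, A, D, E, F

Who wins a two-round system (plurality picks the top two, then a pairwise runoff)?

A

Round 1 first-place votes: A 9, B 0, C 7, D 0, E 12, F 0. E and A advance.
Runoff: E is ranked above A on 12 ballots, A above E on 16.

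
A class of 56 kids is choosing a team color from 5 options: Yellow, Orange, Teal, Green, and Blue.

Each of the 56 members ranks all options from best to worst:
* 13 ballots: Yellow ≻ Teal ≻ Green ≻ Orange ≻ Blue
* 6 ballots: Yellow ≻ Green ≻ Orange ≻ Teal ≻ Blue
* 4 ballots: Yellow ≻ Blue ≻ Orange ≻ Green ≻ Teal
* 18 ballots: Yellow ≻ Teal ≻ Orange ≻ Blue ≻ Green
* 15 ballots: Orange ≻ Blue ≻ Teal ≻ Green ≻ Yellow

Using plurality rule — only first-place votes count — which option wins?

First-place votes: Yellow 41, Orange 15, Teal 0, Green 0, Blue 0.

Yellow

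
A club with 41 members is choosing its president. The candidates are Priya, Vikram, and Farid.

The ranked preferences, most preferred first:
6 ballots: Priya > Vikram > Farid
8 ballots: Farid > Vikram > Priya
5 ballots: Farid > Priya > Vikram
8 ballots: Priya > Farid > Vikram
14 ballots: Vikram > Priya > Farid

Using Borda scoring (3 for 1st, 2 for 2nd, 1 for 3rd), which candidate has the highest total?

Priya: 6×3 + 8×1 + 5×2 + 8×3 + 14×2 = 88
Vikram: 6×2 + 8×2 + 5×1 + 8×1 + 14×3 = 83
Farid: 6×1 + 8×3 + 5×3 + 8×2 + 14×1 = 75

Priya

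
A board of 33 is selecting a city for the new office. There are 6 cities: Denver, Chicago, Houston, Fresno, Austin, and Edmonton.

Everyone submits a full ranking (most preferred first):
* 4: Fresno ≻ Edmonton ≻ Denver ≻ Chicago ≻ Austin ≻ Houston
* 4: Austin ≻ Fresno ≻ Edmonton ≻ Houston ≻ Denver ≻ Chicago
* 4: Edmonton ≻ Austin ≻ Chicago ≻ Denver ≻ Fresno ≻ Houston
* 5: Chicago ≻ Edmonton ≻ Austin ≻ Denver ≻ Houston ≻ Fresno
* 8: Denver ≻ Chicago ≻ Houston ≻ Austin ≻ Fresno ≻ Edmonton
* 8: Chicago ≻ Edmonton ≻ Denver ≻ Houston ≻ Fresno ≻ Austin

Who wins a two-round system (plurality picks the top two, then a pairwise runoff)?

Round 1 first-place votes: Denver 8, Chicago 13, Houston 0, Fresno 4, Austin 4, Edmonton 4. Chicago and Denver advance.
Runoff: Chicago is ranked above Denver on 17 ballots, Denver above Chicago on 16.

Chicago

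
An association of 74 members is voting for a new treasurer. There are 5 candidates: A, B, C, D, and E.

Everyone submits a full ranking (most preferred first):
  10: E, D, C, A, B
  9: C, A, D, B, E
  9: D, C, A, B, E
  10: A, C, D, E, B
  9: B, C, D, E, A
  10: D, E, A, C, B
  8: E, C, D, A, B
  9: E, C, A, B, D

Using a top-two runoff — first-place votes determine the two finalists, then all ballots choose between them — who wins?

Round 1 first-place votes: A 10, B 9, C 9, D 19, E 27. E and D advance.
Runoff: E is ranked above D on 27 ballots, D above E on 47.

D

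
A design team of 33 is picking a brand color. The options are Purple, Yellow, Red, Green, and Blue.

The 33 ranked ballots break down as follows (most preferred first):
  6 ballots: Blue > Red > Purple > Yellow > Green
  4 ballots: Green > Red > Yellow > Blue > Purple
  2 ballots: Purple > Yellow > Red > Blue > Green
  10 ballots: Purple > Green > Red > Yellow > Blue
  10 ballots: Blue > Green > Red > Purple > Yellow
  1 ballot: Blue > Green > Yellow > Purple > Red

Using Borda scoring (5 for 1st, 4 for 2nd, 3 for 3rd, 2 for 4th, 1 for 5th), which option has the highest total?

Green

Purple: 6×3 + 4×1 + 2×5 + 10×5 + 10×2 + 1×2 = 104
Yellow: 6×2 + 4×3 + 2×4 + 10×2 + 10×1 + 1×3 = 65
Red: 6×4 + 4×4 + 2×3 + 10×3 + 10×3 + 1×1 = 107
Green: 6×1 + 4×5 + 2×1 + 10×4 + 10×4 + 1×4 = 112
Blue: 6×5 + 4×2 + 2×2 + 10×1 + 10×5 + 1×5 = 107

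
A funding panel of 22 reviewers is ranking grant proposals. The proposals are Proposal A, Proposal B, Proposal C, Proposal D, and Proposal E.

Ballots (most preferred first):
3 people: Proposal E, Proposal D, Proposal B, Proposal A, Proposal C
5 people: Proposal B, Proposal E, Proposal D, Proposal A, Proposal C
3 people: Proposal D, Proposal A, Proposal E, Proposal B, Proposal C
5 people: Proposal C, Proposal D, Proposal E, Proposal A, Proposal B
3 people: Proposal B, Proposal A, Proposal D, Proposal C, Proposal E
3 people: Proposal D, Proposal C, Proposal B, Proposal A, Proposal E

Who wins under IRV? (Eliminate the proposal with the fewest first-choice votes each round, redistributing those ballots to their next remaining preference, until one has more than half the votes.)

Proposal D

Round 1: Proposal A 0, Proposal B 8, Proposal C 5, Proposal D 6, Proposal E 3. Proposal A eliminated.
Round 2: Proposal B 8, Proposal C 5, Proposal D 6, Proposal E 3. Proposal E eliminated.
Round 3: Proposal B 8, Proposal C 5, Proposal D 9. Proposal C eliminated.
Round 4: Proposal B 8, Proposal D 14. Proposal D has a majority (≥12).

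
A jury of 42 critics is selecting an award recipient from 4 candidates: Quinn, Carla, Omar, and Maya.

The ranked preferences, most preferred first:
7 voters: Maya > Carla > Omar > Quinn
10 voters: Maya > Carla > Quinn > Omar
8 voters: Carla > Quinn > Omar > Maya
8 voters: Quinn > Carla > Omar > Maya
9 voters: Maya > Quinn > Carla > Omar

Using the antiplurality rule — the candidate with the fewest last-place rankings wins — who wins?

Last-place votes: Quinn 7, Carla 0, Omar 19, Maya 16.

Carla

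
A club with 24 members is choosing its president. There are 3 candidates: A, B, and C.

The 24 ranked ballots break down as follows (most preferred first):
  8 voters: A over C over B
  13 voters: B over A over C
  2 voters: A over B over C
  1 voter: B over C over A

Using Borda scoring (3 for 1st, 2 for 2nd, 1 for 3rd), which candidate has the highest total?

A

A: 8×3 + 13×2 + 2×3 + 1×1 = 57
B: 8×1 + 13×3 + 2×2 + 1×3 = 54
C: 8×2 + 13×1 + 2×1 + 1×2 = 33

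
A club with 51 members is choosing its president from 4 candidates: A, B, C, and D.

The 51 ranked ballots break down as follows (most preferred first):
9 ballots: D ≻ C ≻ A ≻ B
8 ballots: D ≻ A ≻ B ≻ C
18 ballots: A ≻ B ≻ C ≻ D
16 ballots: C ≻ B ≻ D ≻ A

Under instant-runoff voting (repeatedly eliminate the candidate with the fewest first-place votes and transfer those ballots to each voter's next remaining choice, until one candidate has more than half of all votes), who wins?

D

Round 1: A 18, B 0, C 16, D 17. B eliminated.
Round 2: A 18, C 16, D 17. C eliminated.
Round 3: A 18, D 33. D has a majority (≥26).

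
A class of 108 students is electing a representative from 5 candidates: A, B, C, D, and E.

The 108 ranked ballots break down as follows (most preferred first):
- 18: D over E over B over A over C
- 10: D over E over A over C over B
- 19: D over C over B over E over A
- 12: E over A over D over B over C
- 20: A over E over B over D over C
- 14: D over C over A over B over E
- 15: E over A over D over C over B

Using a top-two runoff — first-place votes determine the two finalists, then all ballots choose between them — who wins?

D

Round 1 first-place votes: A 20, B 0, C 0, D 61, E 27. D and E advance.
Runoff: D is ranked above E on 61 ballots, E above D on 47.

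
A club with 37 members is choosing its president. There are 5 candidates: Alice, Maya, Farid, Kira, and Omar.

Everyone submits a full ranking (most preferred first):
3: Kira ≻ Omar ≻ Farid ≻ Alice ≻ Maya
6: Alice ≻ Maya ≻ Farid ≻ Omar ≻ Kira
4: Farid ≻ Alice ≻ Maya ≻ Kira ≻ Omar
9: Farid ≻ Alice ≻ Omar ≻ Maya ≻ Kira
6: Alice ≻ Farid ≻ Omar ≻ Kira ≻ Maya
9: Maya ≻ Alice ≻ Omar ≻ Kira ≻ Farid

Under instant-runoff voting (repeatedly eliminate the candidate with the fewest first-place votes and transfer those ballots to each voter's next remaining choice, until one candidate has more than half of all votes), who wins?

Round 1: Alice 12, Maya 9, Farid 13, Kira 3, Omar 0. Omar eliminated.
Round 2: Alice 12, Maya 9, Farid 13, Kira 3. Kira eliminated.
Round 3: Alice 12, Maya 9, Farid 16. Maya eliminated.
Round 4: Alice 21, Farid 16. Alice has a majority (≥19).

Alice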